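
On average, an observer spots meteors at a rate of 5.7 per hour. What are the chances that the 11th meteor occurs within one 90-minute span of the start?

Over the interval, μ = 5.7 × 1.5 = 8.55 (a 90-minute span = 1.5 hours).
The 11th arrival falls in the interval iff at least 11 events occur there: P(S_11 ≤ t) = P(N ≥ 11) = 1 − P(N ≤ 10) ≈ 0.2422.

0.2422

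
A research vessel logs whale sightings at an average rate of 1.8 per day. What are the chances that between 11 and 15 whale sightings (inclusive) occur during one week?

0.5102

Over the interval, μ = 1.8 × 7 = 12.6 (a week = 7 days).
P(11 ≤ N ≤ 15) = Σ_{j=11}^{15} e^(−12.6) · 12.6^j/j! ≈ 0.5102.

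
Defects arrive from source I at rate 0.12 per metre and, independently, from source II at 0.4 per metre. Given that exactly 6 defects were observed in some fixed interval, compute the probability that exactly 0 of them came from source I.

0.2072

Given the total, each event is independently from source I with probability p = λ_I/(λ_I+λ_II) = 0.12/0.52 ≈ 0.2308.
So K ~ Binomial(6, 0.12/0.52): P(K = 0) = C(6,0) · (0.12/0.52)^0 · (0.4/0.52)^6 ≈ 0.2072.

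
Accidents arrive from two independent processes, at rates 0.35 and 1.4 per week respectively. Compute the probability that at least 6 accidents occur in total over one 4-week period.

Independent Poisson processes superpose: combined rate λ = 0.35 + 1.4 = 1.75 per week.
Over the interval, μ = 1.75 × 4 = 7 (a 4-week period = 4 weeks).
P(N ≥ 6) = 1 − P(N ≤ 5) ≈ 0.6993.

0.6993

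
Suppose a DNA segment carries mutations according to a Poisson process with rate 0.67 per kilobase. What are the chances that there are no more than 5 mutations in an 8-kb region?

Over the interval, μ = 0.67 × 8 = 5.36 (an 8-kb region = 8 kilobases).
P(N ≤ 5) = Σ_{j=0}^{5} e^(−μ) μ^j/j! ≈ 0.5531.

0.5531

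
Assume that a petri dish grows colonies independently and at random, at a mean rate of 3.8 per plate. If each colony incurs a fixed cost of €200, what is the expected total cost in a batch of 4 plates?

E[N] = 3.8 × 4 = 15.2 (a batch of 4 plates = 4 plates); E[cost] = 15.2 × €200 = €3040.

€3040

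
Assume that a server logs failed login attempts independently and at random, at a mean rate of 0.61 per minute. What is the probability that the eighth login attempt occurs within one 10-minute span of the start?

Over the interval, μ = 0.61 × 10 = 6.1 (a 10-minute span = 10 minutes).
The eighth arrival falls in the interval iff at least 8 events occur there: P(S_8 ≤ t) = P(N ≥ 8) = 1 − P(N ≤ 7) ≈ 0.2699.

0.2699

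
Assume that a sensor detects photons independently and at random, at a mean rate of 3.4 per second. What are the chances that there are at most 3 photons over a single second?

With mean μ = 3.4 per second,
P(N ≤ 3) = Σ_{j=0}^{3} e^(−μ) μ^j/j! ≈ 0.5584.

0.5584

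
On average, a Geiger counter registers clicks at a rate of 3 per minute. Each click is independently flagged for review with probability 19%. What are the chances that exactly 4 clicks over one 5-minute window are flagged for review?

Thinning: the clicks that are flagged for review themselves form a Poisson process with rate 0.19 × 3 = 0.57 per minute.
Over the interval, μ = 0.57 × 5 = 2.85 (a 5-minute window = 5 minutes).
P(N = 4) = e^(−2.85) · 2.85^4/4! ≈ 0.1590.

0.1590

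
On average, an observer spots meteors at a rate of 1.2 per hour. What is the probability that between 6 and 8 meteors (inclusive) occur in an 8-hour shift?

0.2958

Over the interval, μ = 1.2 × 8 = 9.6 (an 8-hour shift = 8 hours).
P(6 ≤ N ≤ 8) = Σ_{j=6}^{8} e^(−9.6) · 9.6^j/j! ≈ 0.2958.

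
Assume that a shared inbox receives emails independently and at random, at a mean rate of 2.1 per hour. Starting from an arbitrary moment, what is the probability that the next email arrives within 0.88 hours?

Inter-arrival times are exponential with rate λ = 2.1 per hour.
P(T ≤ 0.88) = 1 − e^(−λt) = 1 − e^(−2.1 × 0.88) = 1 − e^(−1.848) ≈ 0.8424.

0.8424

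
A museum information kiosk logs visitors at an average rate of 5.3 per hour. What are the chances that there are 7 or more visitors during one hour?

0.2829

With mean μ = 5.3 per hour,
P(N ≥ 7) = 1 − P(N ≤ 6) = 1 − Σ_{j=0}^{6} e^(−μ) μ^j/j! ≈ 0.2829.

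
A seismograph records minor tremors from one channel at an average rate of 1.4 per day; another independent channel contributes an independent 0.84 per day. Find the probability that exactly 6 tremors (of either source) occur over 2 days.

0.1273

Independent Poisson processes superpose: combined rate λ = 1.4 + 0.84 = 2.24 per day.
Over the interval, μ = 2.24 × 2 = 4.48 (2 days).
P(N = 6) = e^(−4.48) · 4.48^6/6! ≈ 0.1273.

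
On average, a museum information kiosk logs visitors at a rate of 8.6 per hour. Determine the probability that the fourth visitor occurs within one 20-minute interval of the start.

Over the interval, μ = 8.6 × 1/3 ≈ 2.86667 (a 20-minute interval = 1/3 hours).
The fourth arrival falls in the interval iff at least 4 events occur there: P(S_4 ≤ t) = P(N ≥ 4) = 1 − P(N ≤ 3) ≈ 0.3229.

0.3229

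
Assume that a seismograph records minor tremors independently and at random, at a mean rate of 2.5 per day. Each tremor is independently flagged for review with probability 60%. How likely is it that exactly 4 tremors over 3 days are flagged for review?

Thinning: the tremors that are flagged for review themselves form a Poisson process with rate 0.6 × 2.5 = 1.5 per day.
Over the interval, μ = 1.5 × 3 = 4.5 (3 days).
P(N = 4) = e^(−4.5) · 4.5^4/4! ≈ 0.1898.

0.1898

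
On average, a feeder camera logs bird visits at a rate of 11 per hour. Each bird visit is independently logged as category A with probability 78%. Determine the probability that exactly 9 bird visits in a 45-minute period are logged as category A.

0.0837

Thinning: the bird visits that are logged as category A themselves form a Poisson process with rate 0.78 × 11 = 8.58 per hour.
Over the interval, μ = 8.58 × 0.75 = 6.435 (a 45-minute period = 0.75 hours).
P(N = 9) = e^(−6.435) · 6.435^9/9! ≈ 0.0837.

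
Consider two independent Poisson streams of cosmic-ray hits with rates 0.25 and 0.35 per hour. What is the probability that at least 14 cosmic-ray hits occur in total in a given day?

Independent Poisson processes superpose: combined rate λ = 0.25 + 0.35 = 0.6 per hour.
Over the interval, μ = 0.6 × 24 = 14.4 (a day = 24 hours).
P(N ≥ 14) = 1 − P(N ≤ 13) ≈ 0.5773.

0.5773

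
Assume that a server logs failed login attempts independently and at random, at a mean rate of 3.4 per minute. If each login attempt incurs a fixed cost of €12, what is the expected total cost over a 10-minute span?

E[N] = 3.4 × 10 = 34 (a 10-minute span = 10 minutes); E[cost] = 34 × €12 = €408.

€408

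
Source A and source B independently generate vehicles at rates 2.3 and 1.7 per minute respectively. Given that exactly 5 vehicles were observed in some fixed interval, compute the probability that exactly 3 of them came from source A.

Given the total, each event is independently from source A with probability p = λ_A/(λ_A+λ_B) = 2.3/4 = 0.5750.
So K ~ Binomial(5, 2.3/4): P(K = 3) = C(5,3) · (2.3/4)^3 · (1.7/4)^2 ≈ 0.3434.

0.3434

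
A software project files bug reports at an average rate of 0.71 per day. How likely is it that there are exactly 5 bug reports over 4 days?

Over the interval, μ = 0.71 × 4 = 2.84 (4 days).
P(N = 5) = e^(−μ) μ^5/5! = e^(−2.84) · 2.84^5/120 ≈ 0.0900.

0.0900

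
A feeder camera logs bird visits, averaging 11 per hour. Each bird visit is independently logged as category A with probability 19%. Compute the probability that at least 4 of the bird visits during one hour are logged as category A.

0.1595

Thinning: the bird visits that are logged as category A themselves form a Poisson process with rate 0.19 × 11 = 2.09 per hour.
So μ = 2.09.
P(N ≥ 4) = 1 − P(N ≤ 3) ≈ 0.1595.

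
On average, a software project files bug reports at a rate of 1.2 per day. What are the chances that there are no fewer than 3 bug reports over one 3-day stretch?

0.6973

Over the interval, μ = 1.2 × 3 = 3.6 (a 3-day stretch = 3 days).
P(N ≥ 3) = 1 − P(N ≤ 2) = 1 − Σ_{j=0}^{2} e^(−μ) μ^j/j! ≈ 0.6973.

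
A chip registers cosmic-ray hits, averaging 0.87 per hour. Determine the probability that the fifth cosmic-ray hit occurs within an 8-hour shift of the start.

0.8233

Over the interval, μ = 0.87 × 8 = 6.96 (an 8-hour shift = 8 hours).
The fifth arrival falls in the interval iff at least 5 events occur there: P(S_5 ≤ t) = P(N ≥ 5) = 1 − P(N ≤ 4) ≈ 0.8233.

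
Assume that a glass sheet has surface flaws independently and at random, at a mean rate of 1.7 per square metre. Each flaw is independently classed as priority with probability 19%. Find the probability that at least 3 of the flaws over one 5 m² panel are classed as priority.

0.2205

Thinning: the flaws that are classed as priority themselves form a Poisson process with rate 0.19 × 1.7 = 0.323 per square metre.
Over the interval, μ = 0.323 × 5 = 1.615 (a 5 m² panel = 5 square metres).
P(N ≥ 3) = 1 − P(N ≤ 2) ≈ 0.2205.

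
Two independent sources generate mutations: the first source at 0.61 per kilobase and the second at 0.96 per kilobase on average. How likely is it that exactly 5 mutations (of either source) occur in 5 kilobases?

Independent Poisson processes superpose: combined rate λ = 0.61 + 0.96 = 1.57 per kilobase.
Over the interval, μ = 1.57 × 5 = 7.85 (5 kilobases).
P(N = 5) = e^(−7.85) · 7.85^5/5! ≈ 0.0968.

0.0968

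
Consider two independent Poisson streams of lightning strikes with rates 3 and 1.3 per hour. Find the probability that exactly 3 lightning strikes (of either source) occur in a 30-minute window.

0.1929

Independent Poisson processes superpose: combined rate λ = 3 + 1.3 = 4.3 per hour.
Over the interval, μ = 4.3 × 0.5 = 2.15 (a 30-minute window = 0.5 hours).
P(N = 3) = e^(−2.15) · 2.15^3/3! ≈ 0.1929.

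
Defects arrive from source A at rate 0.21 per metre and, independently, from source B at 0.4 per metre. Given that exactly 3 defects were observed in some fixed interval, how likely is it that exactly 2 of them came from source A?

Given the total, each event is independently from source A with probability p = λ_A/(λ_A+λ_B) = 0.21/0.61 ≈ 0.3443.
So K ~ Binomial(3, 0.21/0.61): P(K = 2) = C(3,2) · (0.21/0.61)^2 · (0.4/0.61)^1 ≈ 0.2331.

0.2331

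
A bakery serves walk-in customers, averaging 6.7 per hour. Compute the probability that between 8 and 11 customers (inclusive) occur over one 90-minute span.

0.4753

Over the interval, μ = 6.7 × 1.5 = 10.05 (a 90-minute span = 1.5 hours).
P(8 ≤ N ≤ 11) = Σ_{j=8}^{11} e^(−10.05) · 10.05^j/j! ≈ 0.4753.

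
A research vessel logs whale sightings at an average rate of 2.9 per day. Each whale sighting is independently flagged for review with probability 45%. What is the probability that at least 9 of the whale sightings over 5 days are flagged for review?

0.2114

Thinning: the whale sightings that are flagged for review themselves form a Poisson process with rate 0.45 × 2.9 = 1.305 per day.
Over the interval, μ = 1.305 × 5 = 6.525 (5 days).
P(N ≥ 9) = 1 − P(N ≤ 8) ≈ 0.2114.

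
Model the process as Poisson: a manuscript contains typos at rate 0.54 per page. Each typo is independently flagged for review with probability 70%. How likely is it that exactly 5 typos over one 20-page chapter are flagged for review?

0.1072

Thinning: the typos that are flagged for review themselves form a Poisson process with rate 0.7 × 0.54 = 0.378 per page.
Over the interval, μ = 0.378 × 20 = 7.56 (a 20-page chapter = 20 pages).
P(N = 5) = e^(−7.56) · 7.56^5/5! ≈ 0.1072.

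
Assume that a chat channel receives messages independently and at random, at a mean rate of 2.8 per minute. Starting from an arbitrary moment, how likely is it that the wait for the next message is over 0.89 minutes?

0.0827

The wait for the next event is exponential with rate λ = 2.8 per minute.
P(T > 0.89) = e^(−λt) = e^(−2.8 × 0.89) = e^(−2.492) ≈ 0.0827.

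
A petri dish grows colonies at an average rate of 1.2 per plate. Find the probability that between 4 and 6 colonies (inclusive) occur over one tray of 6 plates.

Over the interval, μ = 1.2 × 6 = 7.2 (a tray of 6 plates = 6 plates).
P(4 ≤ N ≤ 6) = Σ_{j=4}^{6} e^(−7.2) · 7.2^j/j! ≈ 0.3484.

0.3484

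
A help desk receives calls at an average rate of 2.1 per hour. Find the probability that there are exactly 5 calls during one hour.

0.0417

With mean μ = 2.1 per hour,
P(N = 5) = e^(−μ) μ^5/5! = e^(−2.1) · 2.1^5/120 ≈ 0.0417.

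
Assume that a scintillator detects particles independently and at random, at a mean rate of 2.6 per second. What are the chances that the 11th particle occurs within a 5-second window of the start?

Over the interval, μ = 2.6 × 5 = 13 (a 5-second window = 5 seconds).
The 11th arrival falls in the interval iff at least 11 events occur there: P(S_11 ≤ t) = P(N ≥ 11) = 1 − P(N ≤ 10) ≈ 0.7483.

0.7483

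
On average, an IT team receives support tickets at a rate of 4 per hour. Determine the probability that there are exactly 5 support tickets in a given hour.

0.1563

With mean μ = 4 per hour,
P(N = 5) = e^(−μ) μ^5/5! = e^(−4) · 4^5/120 ≈ 0.1563.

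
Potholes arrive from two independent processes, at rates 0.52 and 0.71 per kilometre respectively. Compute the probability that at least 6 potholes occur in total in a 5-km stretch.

Independent Poisson processes superpose: combined rate λ = 0.52 + 0.71 = 1.23 per kilometre.
Over the interval, μ = 1.23 × 5 = 6.15 (a 5-km stretch = 5 kilometres).
P(N ≥ 6) = 1 − P(N ≤ 5) ≈ 0.5781.

0.5781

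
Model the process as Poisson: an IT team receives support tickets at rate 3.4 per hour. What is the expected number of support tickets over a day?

E[N] = λt = 3.4 × 24 = 81.6 (a day = 24 hours).

81.6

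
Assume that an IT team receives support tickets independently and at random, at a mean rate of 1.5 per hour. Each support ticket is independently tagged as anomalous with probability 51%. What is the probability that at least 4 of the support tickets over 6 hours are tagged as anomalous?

Thinning: the support tickets that are tagged as anomalous themselves form a Poisson process with rate 0.51 × 1.5 = 0.765 per hour.
Over the interval, μ = 0.765 × 6 = 4.59 (6 hours).
P(N ≥ 4) = 1 − P(N ≤ 3) ≈ 0.6727.

0.6727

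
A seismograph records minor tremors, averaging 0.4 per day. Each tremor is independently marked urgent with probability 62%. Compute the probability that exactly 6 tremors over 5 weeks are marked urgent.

0.1010

Thinning: the tremors that are marked urgent themselves form a Poisson process with rate 0.62 × 0.4 = 0.248 per day.
Over the interval, μ = 0.248 × 35 = 8.68 (5 weeks = 35 days).
P(N = 6) = e^(−8.68) · 8.68^6/6! ≈ 0.1010.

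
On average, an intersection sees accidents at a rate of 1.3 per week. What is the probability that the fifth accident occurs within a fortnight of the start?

Over the interval, μ = 1.3 × 2 = 2.6 (a fortnight = 2 weeks).
The fifth arrival falls in the interval iff at least 5 events occur there: P(S_5 ≤ t) = P(N ≥ 5) = 1 − P(N ≤ 4) ≈ 0.1226.

0.1226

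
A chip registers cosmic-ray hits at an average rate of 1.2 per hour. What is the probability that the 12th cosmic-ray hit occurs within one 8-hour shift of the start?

Over the interval, μ = 1.2 × 8 = 9.6 (an 8-hour shift = 8 hours).
The 12th arrival falls in the interval iff at least 12 events occur there: P(S_12 ≤ t) = P(N ≥ 12) = 1 − P(N ≤ 11) ≈ 0.2588.

0.2588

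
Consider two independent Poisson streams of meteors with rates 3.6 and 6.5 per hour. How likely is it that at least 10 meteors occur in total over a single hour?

Independent Poisson processes superpose: combined rate λ = 3.6 + 6.5 = 10.1 per hour.
So μ = 10.1.
P(N ≥ 10) = 1 − P(N ≤ 9) ≈ 0.5545.

0.5545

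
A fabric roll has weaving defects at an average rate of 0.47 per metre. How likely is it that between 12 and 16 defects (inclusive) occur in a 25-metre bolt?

0.4213

Over the interval, μ = 0.47 × 25 = 11.75 (a 25-metre bolt = 25 metres).
P(12 ≤ N ≤ 16) = Σ_{j=12}^{16} e^(−11.75) · 11.75^j/j! ≈ 0.4213.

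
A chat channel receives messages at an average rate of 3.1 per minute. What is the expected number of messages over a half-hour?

93

E[N] = λt = 3.1 × 30 = 93 (a half-hour = 30 minutes).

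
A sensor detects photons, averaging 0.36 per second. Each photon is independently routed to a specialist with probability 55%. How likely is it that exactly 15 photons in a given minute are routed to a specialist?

Thinning: the photons that are routed to a specialist themselves form a Poisson process with rate 0.55 × 0.36 = 0.198 per second.
Over the interval, μ = 0.198 × 60 = 11.88 (a minute = 60 seconds).
P(N = 15) = e^(−11.88) · 11.88^15/15! ≈ 0.0702.

0.0702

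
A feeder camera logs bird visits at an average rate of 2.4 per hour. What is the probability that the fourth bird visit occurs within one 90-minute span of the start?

Over the interval, μ = 2.4 × 1.5 = 3.6 (a 90-minute span = 1.5 hours).
The fourth arrival falls in the interval iff at least 4 events occur there: P(S_4 ≤ t) = P(N ≥ 4) = 1 − P(N ≤ 3) ≈ 0.4848.

0.4848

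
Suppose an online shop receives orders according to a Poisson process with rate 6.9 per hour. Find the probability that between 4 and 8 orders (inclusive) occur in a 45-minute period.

0.6786

Over the interval, μ = 6.9 × 0.75 = 5.175 (a 45-minute period = 0.75 hours).
P(4 ≤ N ≤ 8) = Σ_{j=4}^{8} e^(−5.175) · 5.175^j/j! ≈ 0.6786.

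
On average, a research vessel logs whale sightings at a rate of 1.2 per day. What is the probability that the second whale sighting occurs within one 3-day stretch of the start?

0.8743

Over the interval, μ = 1.2 × 3 = 3.6 (a 3-day stretch = 3 days).
The second arrival falls in the interval iff at least 2 events occur there: P(S_2 ≤ t) = P(N ≥ 2) = 1 − P(N ≤ 1) ≈ 0.8743.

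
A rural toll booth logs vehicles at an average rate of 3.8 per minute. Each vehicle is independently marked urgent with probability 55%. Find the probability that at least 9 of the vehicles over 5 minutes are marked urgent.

0.7155

Thinning: the vehicles that are marked urgent themselves form a Poisson process with rate 0.55 × 3.8 = 2.09 per minute.
Over the interval, μ = 2.09 × 5 = 10.45 (5 minutes).
P(N ≥ 9) = 1 − P(N ≤ 8) ≈ 0.7155.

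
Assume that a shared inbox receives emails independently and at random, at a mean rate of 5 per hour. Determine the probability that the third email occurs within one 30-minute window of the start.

0.4562

Over the interval, μ = 5 × 0.5 = 2.5 (a 30-minute window = 0.5 hours).
The third arrival falls in the interval iff at least 3 events occur there: P(S_3 ≤ t) = P(N ≥ 3) = 1 − P(N ≤ 2) ≈ 0.4562.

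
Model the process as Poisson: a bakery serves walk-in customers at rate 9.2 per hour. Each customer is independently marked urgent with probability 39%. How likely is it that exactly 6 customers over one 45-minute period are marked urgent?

0.0358

Thinning: the customers that are marked urgent themselves form a Poisson process with rate 0.39 × 9.2 = 3.588 per hour.
Over the interval, μ = 3.588 × 0.75 = 2.691 (a 45-minute period = 0.75 hours).
P(N = 6) = e^(−2.691) · 2.691^6/6! ≈ 0.0358.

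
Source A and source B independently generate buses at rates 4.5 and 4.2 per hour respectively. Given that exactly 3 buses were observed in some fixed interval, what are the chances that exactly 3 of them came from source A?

Given the total, each event is independently from source A with probability p = λ_A/(λ_A+λ_B) = 4.5/8.7 ≈ 0.5172.
So K ~ Binomial(3, 4.5/8.7): P(K = 3) = C(3,3) · (4.5/8.7)^3 · (4.2/8.7)^0 ≈ 0.1384.

0.1384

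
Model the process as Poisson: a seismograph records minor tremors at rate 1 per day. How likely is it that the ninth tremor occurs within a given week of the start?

Over the interval, μ = 1 × 7 = 7 (a week = 7 days).
The ninth arrival falls in the interval iff at least 9 events occur there: P(S_9 ≤ t) = P(N ≥ 9) = 1 − P(N ≤ 8) ≈ 0.2709.

0.2709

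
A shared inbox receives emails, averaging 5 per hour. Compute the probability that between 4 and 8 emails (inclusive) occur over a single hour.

0.6669

With mean μ = 5 per hour,
P(4 ≤ N ≤ 8) = Σ_{j=4}^{8} e^(−5) · 5^j/j! ≈ 0.6669.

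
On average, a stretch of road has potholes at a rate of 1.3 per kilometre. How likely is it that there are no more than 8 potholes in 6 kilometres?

Over the interval, μ = 1.3 × 6 = 7.8 (6 kilometres).
P(N ≤ 8) = Σ_{j=0}^{8} e^(−μ) μ^j/j! ≈ 0.6204.

0.6204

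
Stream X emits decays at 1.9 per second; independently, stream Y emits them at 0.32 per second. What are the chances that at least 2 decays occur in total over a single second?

Independent Poisson processes superpose: combined rate λ = 1.9 + 0.32 = 2.22 per second.
So μ = 2.22.
P(N ≥ 2) = 1 − P(N ≤ 1) ≈ 0.6503.

0.6503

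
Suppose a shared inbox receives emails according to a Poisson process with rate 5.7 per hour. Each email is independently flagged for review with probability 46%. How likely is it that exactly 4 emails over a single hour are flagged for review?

Thinning: the emails that are flagged for review themselves form a Poisson process with rate 0.46 × 5.7 = 2.622 per hour.
So μ = 2.622.
P(N = 4) = e^(−2.622) · 2.622^4/4! ≈ 0.1431.

0.1431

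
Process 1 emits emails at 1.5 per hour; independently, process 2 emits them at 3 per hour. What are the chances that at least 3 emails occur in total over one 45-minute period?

Independent Poisson processes superpose: combined rate λ = 1.5 + 3 = 4.5 per hour.
Over the interval, μ = 4.5 × 0.75 = 3.375 (a 45-minute period = 0.75 hours).
P(N ≥ 3) = 1 − P(N ≤ 2) ≈ 0.6554.

0.6554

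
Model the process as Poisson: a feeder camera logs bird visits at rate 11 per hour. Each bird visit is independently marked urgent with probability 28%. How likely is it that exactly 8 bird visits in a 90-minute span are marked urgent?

Thinning: the bird visits that are marked urgent themselves form a Poisson process with rate 0.28 × 11 = 3.08 per hour.
Over the interval, μ = 3.08 × 1.5 = 4.62 (a 90-minute span = 1.5 hours).
P(N = 8) = e^(−4.62) · 4.62^8/8! ≈ 0.0507.

0.0507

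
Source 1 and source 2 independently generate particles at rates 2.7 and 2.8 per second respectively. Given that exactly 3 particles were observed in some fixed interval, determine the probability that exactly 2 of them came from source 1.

0.3681

Given the total, each event is independently from source 1 with probability p = λ_1/(λ_1+λ_2) = 2.7/5.5 ≈ 0.4909.
So K ~ Binomial(3, 2.7/5.5): P(K = 2) = C(3,2) · (2.7/5.5)^2 · (2.8/5.5)^1 ≈ 0.3681.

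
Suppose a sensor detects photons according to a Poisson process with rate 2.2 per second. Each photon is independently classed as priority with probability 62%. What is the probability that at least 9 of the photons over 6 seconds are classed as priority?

Thinning: the photons that are classed as priority themselves form a Poisson process with rate 0.62 × 2.2 = 1.364 per second.
Over the interval, μ = 1.364 × 6 = 8.184 (6 seconds).
P(N ≥ 9) = 1 − P(N ≤ 8) ≈ 0.4331.

0.4331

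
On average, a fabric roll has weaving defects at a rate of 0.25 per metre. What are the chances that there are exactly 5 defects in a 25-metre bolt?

Over the interval, μ = 0.25 × 25 = 6.25 (a 25-metre bolt = 25 metres).
P(N = 5) = e^(−μ) μ^5/5! = e^(−6.25) · 6.25^5/120 ≈ 0.1534.

0.1534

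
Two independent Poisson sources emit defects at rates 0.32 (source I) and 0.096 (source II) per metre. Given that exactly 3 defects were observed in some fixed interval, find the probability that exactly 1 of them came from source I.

0.1229

Given the total, each event is independently from source I with probability p = λ_I/(λ_I+λ_II) = 0.32/0.416 ≈ 0.7692.
So K ~ Binomial(3, 0.32/0.416): P(K = 1) = C(3,1) · (0.32/0.416)^1 · (0.096/0.416)^2 ≈ 0.1229.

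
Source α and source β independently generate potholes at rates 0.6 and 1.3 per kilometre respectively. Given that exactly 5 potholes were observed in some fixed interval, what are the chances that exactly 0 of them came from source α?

Given the total, each event is independently from source α with probability p = λ_α/(λ_α+λ_β) = 0.6/1.9 ≈ 0.3158.
So K ~ Binomial(5, 0.6/1.9): P(K = 0) = C(5,0) · (0.6/1.9)^0 · (1.3/1.9)^5 ≈ 0.1500.

0.1500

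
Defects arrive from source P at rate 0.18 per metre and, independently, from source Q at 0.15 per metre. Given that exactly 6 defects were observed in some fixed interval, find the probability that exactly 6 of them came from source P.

Given the total, each event is independently from source P with probability p = λ_P/(λ_P+λ_Q) = 0.18/0.33 ≈ 0.5455.
So K ~ Binomial(6, 0.18/0.33): P(K = 6) = C(6,6) · (0.18/0.33)^6 · (0.15/0.33)^0 ≈ 0.0263.

0.0263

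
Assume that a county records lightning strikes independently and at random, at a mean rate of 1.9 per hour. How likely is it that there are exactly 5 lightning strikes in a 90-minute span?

0.0906

Over the interval, μ = 1.9 × 1.5 = 2.85 (a 90-minute span = 1.5 hours).
P(N = 5) = e^(−μ) μ^5/5! = e^(−2.85) · 2.85^5/120 ≈ 0.0906.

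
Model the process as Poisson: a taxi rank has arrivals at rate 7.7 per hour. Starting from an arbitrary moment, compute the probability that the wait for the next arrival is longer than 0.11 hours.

0.4287

The wait for the next event is exponential with rate λ = 7.7 per hour.
P(T > 0.11) = e^(−λt) = e^(−7.7 × 0.11) = e^(−0.847) ≈ 0.4287.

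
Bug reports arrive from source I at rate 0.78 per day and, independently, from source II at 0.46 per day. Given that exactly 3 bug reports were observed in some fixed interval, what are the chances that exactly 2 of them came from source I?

0.4404

Given the total, each event is independently from source I with probability p = λ_I/(λ_I+λ_II) = 0.78/1.24 ≈ 0.6290.
So K ~ Binomial(3, 0.78/1.24): P(K = 2) = C(3,2) · (0.78/1.24)^2 · (0.46/1.24)^1 ≈ 0.4404.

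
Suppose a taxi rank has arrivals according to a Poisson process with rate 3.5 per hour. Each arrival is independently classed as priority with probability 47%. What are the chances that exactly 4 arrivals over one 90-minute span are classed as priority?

0.1310

Thinning: the arrivals that are classed as priority themselves form a Poisson process with rate 0.47 × 3.5 = 1.645 per hour.
Over the interval, μ = 1.645 × 1.5 = 2.4675 (a 90-minute span = 1.5 hours).
P(N = 4) = e^(−2.4675) · 2.4675^4/4! ≈ 0.1310.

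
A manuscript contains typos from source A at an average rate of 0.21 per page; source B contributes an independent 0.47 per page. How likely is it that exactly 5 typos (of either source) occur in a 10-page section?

0.1349

Independent Poisson processes superpose: combined rate λ = 0.21 + 0.47 = 0.68 per page.
Over the interval, μ = 0.68 × 10 = 6.8 (a 10-page section = 10 pages).
P(N = 5) = e^(−6.8) · 6.8^5/5! ≈ 0.1349.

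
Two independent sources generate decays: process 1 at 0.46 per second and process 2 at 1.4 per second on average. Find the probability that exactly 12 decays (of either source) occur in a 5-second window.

0.0799

Independent Poisson processes superpose: combined rate λ = 0.46 + 1.4 = 1.86 per second.
Over the interval, μ = 1.86 × 5 = 9.3 (a 5-second window = 5 seconds).
P(N = 12) = e^(−9.3) · 9.3^12/12! ≈ 0.0799.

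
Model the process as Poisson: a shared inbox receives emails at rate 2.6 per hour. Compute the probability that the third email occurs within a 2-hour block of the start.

Over the interval, μ = 2.6 × 2 = 5.2 (a 2-hour block = 2 hours).
The third arrival falls in the interval iff at least 3 events occur there: P(S_3 ≤ t) = P(N ≥ 3) = 1 − P(N ≤ 2) ≈ 0.8912.

0.8912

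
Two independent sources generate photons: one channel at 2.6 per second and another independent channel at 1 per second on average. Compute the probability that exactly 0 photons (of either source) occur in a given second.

Independent Poisson processes superpose: combined rate λ = 2.6 + 1 = 3.6 per second.
So μ = 3.6.
P(N = 0) = e^(−3.6) · 3.6^0/0! ≈ 0.0273.

0.0273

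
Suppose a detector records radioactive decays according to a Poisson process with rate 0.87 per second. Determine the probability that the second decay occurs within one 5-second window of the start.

Over the interval, μ = 0.87 × 5 = 4.35 (a 5-second window = 5 seconds).
The second arrival falls in the interval iff at least 2 events occur there: P(S_2 ≤ t) = P(N ≥ 2) = 1 − P(N ≤ 1) ≈ 0.9309.

0.9309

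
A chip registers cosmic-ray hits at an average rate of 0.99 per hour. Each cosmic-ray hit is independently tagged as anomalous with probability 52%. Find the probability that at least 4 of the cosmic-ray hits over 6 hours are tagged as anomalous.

0.3727

Thinning: the cosmic-ray hits that are tagged as anomalous themselves form a Poisson process with rate 0.52 × 0.99 = 0.5148 per hour.
Over the interval, μ = 0.5148 × 6 = 3.0888 (6 hours).
P(N ≥ 4) = 1 − P(N ≤ 3) ≈ 0.3727.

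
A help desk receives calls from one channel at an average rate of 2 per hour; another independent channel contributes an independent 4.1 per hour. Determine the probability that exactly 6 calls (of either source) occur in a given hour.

Independent Poisson processes superpose: combined rate λ = 2 + 4.1 = 6.1 per hour.
So μ = 6.1.
P(N = 6) = e^(−6.1) · 6.1^6/6! ≈ 0.1605.

0.1605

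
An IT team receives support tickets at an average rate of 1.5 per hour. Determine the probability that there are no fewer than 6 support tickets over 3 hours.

Over the interval, μ = 1.5 × 3 = 4.5 (3 hours).
P(N ≥ 6) = 1 − P(N ≤ 5) = 1 − Σ_{j=0}^{5} e^(−μ) μ^j/j! ≈ 0.2971.

0.2971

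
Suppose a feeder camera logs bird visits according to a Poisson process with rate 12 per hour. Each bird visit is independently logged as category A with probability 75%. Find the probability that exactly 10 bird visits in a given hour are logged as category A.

0.1186

Thinning: the bird visits that are logged as category A themselves form a Poisson process with rate 0.75 × 12 = 9 per hour.
So μ = 9.
P(N = 10) = e^(−9) · 9^10/10! ≈ 0.1186.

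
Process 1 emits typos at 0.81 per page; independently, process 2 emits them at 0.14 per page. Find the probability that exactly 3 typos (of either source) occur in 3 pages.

0.2232

Independent Poisson processes superpose: combined rate λ = 0.81 + 0.14 = 0.95 per page.
Over the interval, μ = 0.95 × 3 = 2.85 (3 pages).
P(N = 3) = e^(−2.85) · 2.85^3/3! ≈ 0.2232.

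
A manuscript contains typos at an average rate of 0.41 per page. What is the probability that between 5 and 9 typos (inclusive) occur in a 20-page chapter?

0.6028

Over the interval, μ = 0.41 × 20 = 8.2 (a 20-page chapter = 20 pages).
P(5 ≤ N ≤ 9) = Σ_{j=5}^{9} e^(−8.2) · 8.2^j/j! ≈ 0.6028.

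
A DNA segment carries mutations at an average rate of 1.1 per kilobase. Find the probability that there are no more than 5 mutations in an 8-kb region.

Over the interval, μ = 1.1 × 8 = 8.8 (an 8-kb region = 8 kilobases).
P(N ≤ 5) = Σ_{j=0}^{5} e^(−μ) μ^j/j! ≈ 0.1284.

0.1284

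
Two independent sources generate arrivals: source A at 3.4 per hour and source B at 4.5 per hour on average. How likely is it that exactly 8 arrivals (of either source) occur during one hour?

Independent Poisson processes superpose: combined rate λ = 3.4 + 4.5 = 7.9 per hour.
So μ = 7.9.
P(N = 8) = e^(−7.9) · 7.9^8/8! ≈ 0.1395.

0.1395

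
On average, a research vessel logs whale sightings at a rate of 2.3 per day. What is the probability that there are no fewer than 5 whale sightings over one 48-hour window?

0.4868

Over the interval, μ = 2.3 × 2 = 4.6 (a 48-hour window = 2 days).
P(N ≥ 5) = 1 − P(N ≤ 4) = 1 − Σ_{j=0}^{4} e^(−μ) μ^j/j! ≈ 0.4868.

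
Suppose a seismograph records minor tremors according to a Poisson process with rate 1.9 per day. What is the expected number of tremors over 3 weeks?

39.9

E[N] = λt = 1.9 × 21 = 39.9 (3 weeks = 21 days).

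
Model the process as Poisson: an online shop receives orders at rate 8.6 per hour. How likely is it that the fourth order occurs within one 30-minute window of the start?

Over the interval, μ = 8.6 × 0.5 = 4.3 (a 30-minute window = 0.5 hours).
The fourth arrival falls in the interval iff at least 4 events occur there: P(S_4 ≤ t) = P(N ≥ 4) = 1 − P(N ≤ 3) ≈ 0.6228.

0.6228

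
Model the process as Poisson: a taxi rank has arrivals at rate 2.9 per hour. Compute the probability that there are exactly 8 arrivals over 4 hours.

0.0745

Over the interval, μ = 2.9 × 4 = 11.6 (4 hours).
P(N = 8) = e^(−μ) μ^8/8! = e^(−11.6) · 11.6^8/40320 ≈ 0.0745.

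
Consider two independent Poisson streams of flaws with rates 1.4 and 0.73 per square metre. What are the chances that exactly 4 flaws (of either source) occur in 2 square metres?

Independent Poisson processes superpose: combined rate λ = 1.4 + 0.73 = 2.13 per square metre.
Over the interval, μ = 2.13 × 2 = 4.26 (2 square metres).
P(N = 4) = e^(−4.26) · 4.26^4/4! ≈ 0.1938.

0.1938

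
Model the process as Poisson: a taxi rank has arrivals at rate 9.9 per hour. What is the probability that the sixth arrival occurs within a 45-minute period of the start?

0.7503

Over the interval, μ = 9.9 × 0.75 = 7.425 (a 45-minute period = 0.75 hours).
The sixth arrival falls in the interval iff at least 6 events occur there: P(S_6 ≤ t) = P(N ≥ 6) = 1 − P(N ≤ 5) ≈ 0.7503.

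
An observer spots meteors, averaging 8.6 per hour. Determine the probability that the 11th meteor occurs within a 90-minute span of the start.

Over the interval, μ = 8.6 × 1.5 = 12.9 (a 90-minute span = 1.5 hours).
The 11th arrival falls in the interval iff at least 11 events occur there: P(S_11 ≤ t) = P(N ≥ 11) = 1 − P(N ≤ 10) ≈ 0.7396.

0.7396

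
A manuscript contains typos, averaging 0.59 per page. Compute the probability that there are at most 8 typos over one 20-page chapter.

0.1686

Over the interval, μ = 0.59 × 20 = 11.8 (a 20-page chapter = 20 pages).
P(N ≤ 8) = Σ_{j=0}^{8} e^(−μ) μ^j/j! ≈ 0.1686.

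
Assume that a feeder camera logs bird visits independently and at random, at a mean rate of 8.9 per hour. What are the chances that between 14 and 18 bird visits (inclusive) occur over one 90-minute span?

Over the interval, μ = 8.9 × 1.5 = 13.35 (a 90-minute span = 1.5 hours).
P(14 ≤ N ≤ 18) = Σ_{j=14}^{18} e^(−13.35) · 13.35^j/j! ≈ 0.3807.

0.3807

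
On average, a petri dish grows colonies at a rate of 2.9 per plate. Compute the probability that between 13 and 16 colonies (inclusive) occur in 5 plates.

Over the interval, μ = 2.9 × 5 = 14.5 (5 plates).
P(13 ≤ N ≤ 16) = Σ_{j=13}^{16} e^(−14.5) · 14.5^j/j! ≈ 0.4001.

0.4001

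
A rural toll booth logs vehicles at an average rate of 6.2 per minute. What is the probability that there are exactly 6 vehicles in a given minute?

With mean μ = 6.2 per minute,
P(N = 6) = e^(−μ) μ^6/6! = e^(−6.2) · 6.2^6/720 ≈ 0.1601.

0.1601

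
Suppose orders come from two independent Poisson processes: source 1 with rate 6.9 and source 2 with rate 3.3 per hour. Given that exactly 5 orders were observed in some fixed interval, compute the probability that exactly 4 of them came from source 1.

0.3388

Given the total, each event is independently from source 1 with probability p = λ_1/(λ_1+λ_2) = 6.9/10.2 ≈ 0.6765.
So K ~ Binomial(5, 6.9/10.2): P(K = 4) = C(5,4) · (6.9/10.2)^4 · (3.3/10.2)^1 ≈ 0.3388.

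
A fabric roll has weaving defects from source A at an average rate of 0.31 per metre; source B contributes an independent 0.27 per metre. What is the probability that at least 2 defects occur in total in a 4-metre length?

Independent Poisson processes superpose: combined rate λ = 0.31 + 0.27 = 0.58 per metre.
Over the interval, μ = 0.58 × 4 = 2.32 (a 4-metre length = 4 metres).
P(N ≥ 2) = 1 − P(N ≤ 1) ≈ 0.6737.

0.6737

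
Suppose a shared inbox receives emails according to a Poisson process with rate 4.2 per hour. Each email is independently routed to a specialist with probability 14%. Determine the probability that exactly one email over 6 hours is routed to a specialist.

0.1036

Thinning: the emails that are routed to a specialist themselves form a Poisson process with rate 0.14 × 4.2 = 0.588 per hour.
Over the interval, μ = 0.588 × 6 = 3.528 (6 hours).
P(N = 1) = e^(−3.528) · 3.528^1/1! ≈ 0.1036.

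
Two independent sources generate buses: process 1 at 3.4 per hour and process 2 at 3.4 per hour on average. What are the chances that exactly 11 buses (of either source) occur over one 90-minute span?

0.1158

Independent Poisson processes superpose: combined rate λ = 3.4 + 3.4 = 6.8 per hour.
Over the interval, μ = 6.8 × 1.5 = 10.2 (a 90-minute span = 1.5 hours).
P(N = 11) = e^(−10.2) · 10.2^11/11! ≈ 0.1158.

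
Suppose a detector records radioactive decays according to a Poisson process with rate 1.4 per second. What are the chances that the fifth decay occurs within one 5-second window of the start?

0.8270

Over the interval, μ = 1.4 × 5 = 7 (a 5-second window = 5 seconds).
The fifth arrival falls in the interval iff at least 5 events occur there: P(S_5 ≤ t) = P(N ≥ 5) = 1 − P(N ≤ 4) ≈ 0.8270.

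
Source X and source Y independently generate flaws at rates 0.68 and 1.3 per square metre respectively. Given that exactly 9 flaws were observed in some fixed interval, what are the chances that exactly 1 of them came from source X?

Given the total, each event is independently from source X with probability p = λ_X/(λ_X+λ_Y) = 0.68/1.98 ≈ 0.3434.
So K ~ Binomial(9, 0.68/1.98): P(K = 1) = C(9,1) · (0.68/1.98)^1 · (1.3/1.98)^8 ≈ 0.1067.

0.1067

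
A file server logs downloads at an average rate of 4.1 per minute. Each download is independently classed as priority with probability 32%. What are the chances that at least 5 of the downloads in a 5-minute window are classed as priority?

Thinning: the downloads that are classed as priority themselves form a Poisson process with rate 0.32 × 4.1 = 1.312 per minute.
Over the interval, μ = 1.312 × 5 = 6.56 (a 5-minute window = 5 minutes).
P(N ≥ 5) = 1 − P(N ≤ 4) ≈ 0.7830.

0.7830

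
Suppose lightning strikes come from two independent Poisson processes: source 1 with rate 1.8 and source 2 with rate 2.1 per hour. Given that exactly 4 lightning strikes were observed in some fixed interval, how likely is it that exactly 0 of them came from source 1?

0.0841

Given the total, each event is independently from source 1 with probability p = λ_1/(λ_1+λ_2) = 1.8/3.9 ≈ 0.4615.
So K ~ Binomial(4, 1.8/3.9): P(K = 0) = C(4,0) · (1.8/3.9)^0 · (2.1/3.9)^4 ≈ 0.0841.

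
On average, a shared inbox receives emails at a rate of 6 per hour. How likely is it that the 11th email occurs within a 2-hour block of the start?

0.6528

Over the interval, μ = 6 × 2 = 12 (a 2-hour block = 2 hours).
The 11th arrival falls in the interval iff at least 11 events occur there: P(S_11 ≤ t) = P(N ≥ 11) = 1 − P(N ≤ 10) ≈ 0.6528.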